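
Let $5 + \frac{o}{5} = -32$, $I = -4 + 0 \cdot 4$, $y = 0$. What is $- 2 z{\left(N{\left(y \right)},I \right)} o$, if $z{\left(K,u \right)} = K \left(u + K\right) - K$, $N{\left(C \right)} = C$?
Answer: $0$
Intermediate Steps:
$I = -4$ ($I = -4 + 0 = -4$)
$o = -185$ ($o = -25 + 5 \left(-32\right) = -25 - 160 = -185$)
$z{\left(K,u \right)} = - K + K \left(K + u\right)$ ($z{\left(K,u \right)} = K \left(K + u\right) - K = - K + K \left(K + u\right)$)
$- 2 z{\left(N{\left(y \right)},I \right)} o = - 2 \cdot 0 \left(-1 + 0 - 4\right) \left(-185\right) = - 2 \cdot 0 \left(-5\right) \left(-185\right) = \left(-2\right) 0 \left(-185\right) = 0 \left(-185\right) = 0$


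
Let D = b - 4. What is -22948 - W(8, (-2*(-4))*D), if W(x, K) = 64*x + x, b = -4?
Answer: -23468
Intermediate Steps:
D = -8 (D = -4 - 4 = -8)
W(x, K) = 65*x
-22948 - W(8, (-2*(-4))*D) = -22948 - 65*8 = -22948 - 1*520 = -22948 - 520 = -23468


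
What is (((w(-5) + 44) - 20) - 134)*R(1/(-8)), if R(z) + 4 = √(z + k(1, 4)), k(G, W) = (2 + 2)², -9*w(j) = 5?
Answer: 3980/9 - 995*√254/36 ≈ 1.7308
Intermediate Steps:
w(j) = -5/9 (w(j) = -⅑*5 = -5/9)
k(G, W) = 16 (k(G, W) = 4² = 16)
R(z) = -4 + √(16 + z) (R(z) = -4 + √(z + 16) = -4 + √(16 + z))
(((w(-5) + 44) - 20) - 134)*R(1/(-8)) = (((-5/9 + 44) - 20) - 134)*(-4 + √(16 + 1/(-8))) = ((391/9 - 20) - 134)*(-4 + √(16 - ⅛)) = (211/9 - 134)*(-4 + √(127/8)) = -995*(-4 + √254/4)/9 = 3980/9 - 995*√254/36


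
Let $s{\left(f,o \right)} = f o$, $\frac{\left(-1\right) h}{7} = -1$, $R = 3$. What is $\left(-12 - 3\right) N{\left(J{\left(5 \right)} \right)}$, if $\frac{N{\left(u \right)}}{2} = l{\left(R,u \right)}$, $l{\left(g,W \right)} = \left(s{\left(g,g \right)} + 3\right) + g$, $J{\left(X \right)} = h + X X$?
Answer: $-450$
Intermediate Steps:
$h = 7$ ($h = \left(-7\right) \left(-1\right) = 7$)
$J{\left(X \right)} = 7 + X^{2}$ ($J{\left(X \right)} = 7 + X X = 7 + X^{2}$)
$l{\left(g,W \right)} = 3 + g + g^{2}$ ($l{\left(g,W \right)} = \left(g g + 3\right) + g = \left(g^{2} + 3\right) + g = \left(3 + g^{2}\right) + g = 3 + g + g^{2}$)
$N{\left(u \right)} = 30$ ($N{\left(u \right)} = 2 \left(3 + 3 + 3^{2}\right) = 2 \left(3 + 3 + 9\right) = 2 \cdot 15 = 30$)
$\left(-12 - 3\right) N{\left(J{\left(5 \right)} \right)} = \left(-12 - 3\right) 30 = \left(-15\right) 30 = -450$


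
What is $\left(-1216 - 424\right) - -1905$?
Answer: $265$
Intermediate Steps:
$\left(-1216 - 424\right) - -1905 = \left(-1216 - 424\right) + 1905 = -1640 + 1905 = 265$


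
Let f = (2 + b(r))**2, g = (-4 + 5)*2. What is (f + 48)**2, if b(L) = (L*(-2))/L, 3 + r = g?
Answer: 2304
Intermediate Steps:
g = 2 (g = 1*2 = 2)
r = -1 (r = -3 + 2 = -1)
b(L) = -2 (b(L) = (-2*L)/L = -2)
f = 0 (f = (2 - 2)**2 = 0**2 = 0)
(f + 48)**2 = (0 + 48)**2 = 48**2 = 2304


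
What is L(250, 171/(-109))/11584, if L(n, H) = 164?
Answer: 41/2896 ≈ 0.014157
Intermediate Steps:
L(250, 171/(-109))/11584 = 164/11584 = 164*(1/11584) = 41/2896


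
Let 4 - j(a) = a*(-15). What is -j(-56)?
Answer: 836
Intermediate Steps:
j(a) = 4 + 15*a (j(a) = 4 - a*(-15) = 4 - (-15)*a = 4 + 15*a)
-j(-56) = -(4 + 15*(-56)) = -(4 - 840) = -1*(-836) = 836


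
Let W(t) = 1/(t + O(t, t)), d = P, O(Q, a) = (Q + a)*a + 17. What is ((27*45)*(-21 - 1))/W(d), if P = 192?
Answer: -1976336010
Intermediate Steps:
O(Q, a) = 17 + a*(Q + a) (O(Q, a) = a*(Q + a) + 17 = 17 + a*(Q + a))
d = 192
W(t) = 1/(17 + t + 2*t**2) (W(t) = 1/(t + (17 + t**2 + t*t)) = 1/(t + (17 + t**2 + t**2)) = 1/(t + (17 + 2*t**2)) = 1/(17 + t + 2*t**2))
((27*45)*(-21 - 1))/W(d) = ((27*45)*(-21 - 1))/(1/(17 + 192 + 2*192**2)) = (1215*(-22))/(1/(17 + 192 + 2*36864)) = -26730/(1/(17 + 192 + 73728)) = -26730/(1/73937) = -26730/1/73937 = -26730*73937 = -1976336010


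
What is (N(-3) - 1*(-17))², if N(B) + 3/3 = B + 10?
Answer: 529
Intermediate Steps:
N(B) = 9 + B (N(B) = -1 + (B + 10) = -1 + (10 + B) = 9 + B)
(N(-3) - 1*(-17))² = ((9 - 3) - 1*(-17))² = (6 + 17)² = 23² = 529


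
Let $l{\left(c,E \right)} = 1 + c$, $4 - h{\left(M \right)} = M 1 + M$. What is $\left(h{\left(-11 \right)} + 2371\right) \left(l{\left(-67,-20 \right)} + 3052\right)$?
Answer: $7157442$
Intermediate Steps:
$h{\left(M \right)} = 4 - 2 M$ ($h{\left(M \right)} = 4 - \left(M 1 + M\right) = 4 - \left(M + M\right) = 4 - 2 M$)
$\left(h{\left(-11 \right)} + 2371\right) \left(l{\left(-67,-20 \right)} + 3052\right) = \left(\left(4 - -22\right) + 2371\right) \left(\left(1 - 67\right) + 3052\right) = \left(\left(4 + 22\right) + 2371\right) \left(-66 + 3052\right) = \left(26 + 2371\right) 2986 = 2397 \cdot 2986 = 7157442$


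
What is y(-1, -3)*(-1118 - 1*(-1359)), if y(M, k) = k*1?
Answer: -723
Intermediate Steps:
y(M, k) = k
y(-1, -3)*(-1118 - 1*(-1359)) = -3*(-1118 - 1*(-1359)) = -3*(-1118 + 1359) = -3*241 = -723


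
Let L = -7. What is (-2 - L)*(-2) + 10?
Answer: 0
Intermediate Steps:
(-2 - L)*(-2) + 10 = (-2 - 1*(-7))*(-2) + 10 = (-2 + 7)*(-2) + 10 = 5*(-2) + 10 = -10 + 10 = 0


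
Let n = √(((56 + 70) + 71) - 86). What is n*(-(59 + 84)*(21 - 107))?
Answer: 12298*√111 ≈ 1.2957e+5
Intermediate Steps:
n = √111 (n = √((126 + 71) - 86) = √(197 - 86) = √111 ≈ 10.536)
n*(-(59 + 84)*(21 - 107)) = √111*(-(59 + 84)*(21 - 107)) = √111*(-143*(-86)) = √111*(-1*(-12298)) = √111*12298 = 12298*√111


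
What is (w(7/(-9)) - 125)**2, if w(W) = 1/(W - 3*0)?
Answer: 781456/49 ≈ 15948.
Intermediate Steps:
w(W) = 1/W (w(W) = 1/(W + 0) = 1/W)
(w(7/(-9)) - 125)**2 = (1/(7/(-9)) - 125)**2 = (1/(7*(-1/9)) - 125)**2 = (1/(-7/9) - 125)**2 = (-9/7 - 125)**2 = (-884/7)**2 = 781456/49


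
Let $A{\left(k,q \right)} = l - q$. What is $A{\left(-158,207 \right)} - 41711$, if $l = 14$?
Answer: $-41904$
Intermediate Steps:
$A{\left(k,q \right)} = 14 - q$
$A{\left(-158,207 \right)} - 41711 = \left(14 - 207\right) - 41711 = -193 - 41711 = -41904$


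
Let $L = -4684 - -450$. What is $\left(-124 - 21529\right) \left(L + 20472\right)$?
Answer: $-351601414$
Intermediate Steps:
$L = -4234$ ($L = -4684 + 450 = -4234$)
$\left(-124 - 21529\right) \left(L + 20472\right) = \left(-124 - 21529\right) \left(-4234 + 20472\right) = \left(-21653\right) 16238 = -351601414$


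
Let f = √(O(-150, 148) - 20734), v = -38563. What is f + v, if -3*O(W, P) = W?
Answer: -38563 + 2*I*√5171 ≈ -38563.0 + 143.82*I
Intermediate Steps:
O(W, P) = -W/3
f = 2*I*√5171 (f = √(-⅓*(-150) - 20734) = √(50 - 20734) = √(-20684) = 2*I*√5171 ≈ 143.82*I)
f + v = 2*I*√5171 - 38563 = -38563 + 2*I*√5171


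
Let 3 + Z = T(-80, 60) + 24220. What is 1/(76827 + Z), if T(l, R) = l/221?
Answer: 221/22330644 ≈ 9.8967e-6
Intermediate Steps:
T(l, R) = l/221 (T(l, R) = l*(1/221) = l/221)
Z = 5351877/221 (Z = -3 + ((1/221)*(-80) + 24220) = -3 + (-80/221 + 24220) = -3 + 5352540/221 = 5351877/221 ≈ 24217.)
1/(76827 + Z) = 1/(76827 + 5351877/221) = 1/(22330644/221) = 221/22330644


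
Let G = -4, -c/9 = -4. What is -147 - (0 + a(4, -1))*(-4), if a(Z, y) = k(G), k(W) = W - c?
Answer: -307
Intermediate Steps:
c = 36 (c = -9*(-4) = 36)
k(W) = -36 + W (k(W) = W - 1*36 = W - 36 = -36 + W)
a(Z, y) = -40 (a(Z, y) = -36 - 4 = -40)
-147 - (0 + a(4, -1))*(-4) = -147 - (0 - 40)*(-4) = -147 - (-40)*(-4) = -147 - 1*160 = -147 - 160 = -307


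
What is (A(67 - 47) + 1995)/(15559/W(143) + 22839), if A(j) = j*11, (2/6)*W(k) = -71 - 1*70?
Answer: 936945/9645338 ≈ 0.097140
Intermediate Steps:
W(k) = -423 (W(k) = 3*(-71 - 1*70) = 3*(-71 - 70) = 3*(-141) = -423)
A(j) = 11*j
(A(67 - 47) + 1995)/(15559/W(143) + 22839) = (11*(67 - 47) + 1995)/(15559/(-423) + 22839) = (11*20 + 1995)/(15559*(-1/423) + 22839) = (220 + 1995)/(-15559/423 + 22839) = 2215/(9645338/423) = 2215*(423/9645338) = 936945/9645338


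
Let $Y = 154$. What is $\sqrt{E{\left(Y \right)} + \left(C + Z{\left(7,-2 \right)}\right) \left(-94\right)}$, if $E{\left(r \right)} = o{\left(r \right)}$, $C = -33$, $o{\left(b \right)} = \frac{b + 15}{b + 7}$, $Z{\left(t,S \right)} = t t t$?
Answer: $\frac{i \sqrt{755310731}}{161} \approx 170.7 i$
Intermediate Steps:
$Z{\left(t,S \right)} = t^{3}$ ($Z{\left(t,S \right)} = t^{2} t = t^{3}$)
$o{\left(b \right)} = \frac{15 + b}{7 + b}$
$E{\left(r \right)} = \frac{15 + r}{7 + r}$
$\sqrt{E{\left(Y \right)} + \left(C + Z{\left(7,-2 \right)}\right) \left(-94\right)} = \sqrt{\frac{15 + 154}{7 + 154} + \left(-33 + 7^{3}\right) \left(-94\right)} = \sqrt{\frac{1}{161} \cdot 169 + \left(-33 + 343\right) \left(-94\right)} = \sqrt{\frac{1}{161} \cdot 169 + 310 \left(-94\right)} = \sqrt{\frac{169}{161} - 29140} = \sqrt{- \frac{4691371}{161}} = \frac{i \sqrt{755310731}}{161}$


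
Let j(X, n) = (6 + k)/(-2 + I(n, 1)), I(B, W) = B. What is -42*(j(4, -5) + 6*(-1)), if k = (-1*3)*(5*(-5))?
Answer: 738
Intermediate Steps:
k = 75 (k = -3*(-25) = 75)
j(X, n) = 81/(-2 + n) (j(X, n) = (6 + 75)/(-2 + n) = 81/(-2 + n))
-42*(j(4, -5) + 6*(-1)) = -42*(81/(-2 - 5) + 6*(-1)) = -42*(81/(-7) - 6) = -42*(81*(-1/7) - 6) = -42*(-81/7 - 6) = -42*(-123/7) = 738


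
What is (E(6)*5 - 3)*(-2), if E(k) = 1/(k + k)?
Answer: 31/6 ≈ 5.1667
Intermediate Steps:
E(k) = 1/(2*k)
(E(6)*5 - 3)*(-2) = (((½)/6)*5 - 3)*(-2) = (((½)*(⅙))*5 - 3)*(-2) = ((1/12)*5 - 3)*(-2) = (5/12 - 3)*(-2) = -31/12*(-2) = 31/6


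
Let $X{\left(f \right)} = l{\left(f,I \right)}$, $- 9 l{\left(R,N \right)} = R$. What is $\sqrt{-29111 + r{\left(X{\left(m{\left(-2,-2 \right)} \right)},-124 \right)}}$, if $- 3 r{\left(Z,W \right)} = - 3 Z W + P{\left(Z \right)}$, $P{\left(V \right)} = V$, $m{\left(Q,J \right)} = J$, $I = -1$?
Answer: $\frac{i \sqrt{2360229}}{9} \approx 170.7 i$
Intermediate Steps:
$l{\left(R,N \right)} = - \frac{R}{9}$
$X{\left(f \right)} = - \frac{f}{9}$
$r{\left(Z,W \right)} = - \frac{Z}{3} + W Z$ ($r{\left(Z,W \right)} = - \frac{- 3 Z W + Z}{3} = - \frac{- 3 W Z + Z}{3} = - \frac{Z - 3 W Z}{3} = - \frac{Z}{3} + W Z$)
$\sqrt{-29111 + r{\left(X{\left(m{\left(-2,-2 \right)} \right)},-124 \right)}} = \sqrt{-29111 + \left(- \frac{1}{9}\right) \left(-2\right) \left(- \frac{1}{3} - 124\right)} = \sqrt{-29111 + \frac{2}{9} \left(- \frac{373}{3}\right)} = \sqrt{-29111 - \frac{746}{27}} = \sqrt{- \frac{786743}{27}} = \frac{i \sqrt{2360229}}{9}$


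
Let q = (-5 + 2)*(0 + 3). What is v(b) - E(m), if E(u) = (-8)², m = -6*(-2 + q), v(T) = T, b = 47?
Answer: -17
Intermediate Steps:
q = -9 (q = -3*3 = -9)
m = 66 (m = -6*(-2 - 9) = -6*(-11) = 66)
E(u) = 64
v(b) - E(m) = 47 - 1*64 = 47 - 64 = -17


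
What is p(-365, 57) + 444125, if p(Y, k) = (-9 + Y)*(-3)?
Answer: 445247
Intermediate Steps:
p(Y, k) = 27 - 3*Y
p(-365, 57) + 444125 = (27 - 3*(-365)) + 444125 = (27 + 1095) + 444125 = 1122 + 444125 = 445247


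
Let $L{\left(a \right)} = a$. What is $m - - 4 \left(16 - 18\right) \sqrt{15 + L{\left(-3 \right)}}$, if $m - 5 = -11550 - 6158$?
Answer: $-17703 - 16 \sqrt{3} \approx -17731.0$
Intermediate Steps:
$m = -17703$ ($m = 5 - 17708 = -17703$)
$m - - 4 \left(16 - 18\right) \sqrt{15 + L{\left(-3 \right)}} = -17703 - - 4 \left(16 - 18\right) \sqrt{15 - 3} = -17703 - \left(-4\right) \left(-2\right) \sqrt{12} = -17703 - 8 \cdot 2 \sqrt{3} = -17703 - 16 \sqrt{3}$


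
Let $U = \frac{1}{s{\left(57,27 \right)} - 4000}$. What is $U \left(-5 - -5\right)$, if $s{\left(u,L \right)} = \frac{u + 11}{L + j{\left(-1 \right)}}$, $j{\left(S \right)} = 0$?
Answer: $0$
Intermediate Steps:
$s{\left(u,L \right)} = \frac{11 + u}{L}$ ($s{\left(u,L \right)} = \frac{u + 11}{L + 0} = \frac{11 + u}{L}$)
$U = - \frac{27}{107932}$ ($U = \frac{1}{\frac{11 + 57}{27} - 4000} = \frac{1}{\frac{1}{27} \cdot 68 - 4000} = \frac{1}{\frac{68}{27} - 4000} = \frac{1}{- \frac{107932}{27}} = - \frac{27}{107932} \approx -0.00025016$)
$U \left(-5 - -5\right) = - \frac{27 \left(-5 - -5\right)}{107932} = - \frac{27 \left(-5 + 5\right)}{107932} = \left(- \frac{27}{107932}\right) 0 = 0$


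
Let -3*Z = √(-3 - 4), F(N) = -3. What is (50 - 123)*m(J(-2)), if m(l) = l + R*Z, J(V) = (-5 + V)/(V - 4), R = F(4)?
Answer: -511/6 - 73*I*√7 ≈ -85.167 - 193.14*I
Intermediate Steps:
R = -3
J(V) = (-5 + V)/(-4 + V)
Z = -I*√7/3 (Z = -√(-3 - 4)/3 = -I*√7/3 ≈ -0.88192*I)
m(l) = l + I*√7 (m(l) = l - (-1)*I*√7 = l + I*√7)
(50 - 123)*m(J(-2)) = (50 - 123)*((-5 - 2)/(-4 - 2) + I*√7) = -73*(-7/(-6) + I*√7) = -73*(-⅙*(-7) + I*√7) = -73*(7/6 + I*√7) = -511/6 - 73*I*√7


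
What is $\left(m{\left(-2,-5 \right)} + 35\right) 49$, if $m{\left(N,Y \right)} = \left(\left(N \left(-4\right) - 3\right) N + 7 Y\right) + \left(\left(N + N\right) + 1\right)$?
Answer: $-637$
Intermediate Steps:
$m{\left(N,Y \right)} = 1 + 2 N + 7 Y + N \left(-3 - 4 N\right)$ ($m{\left(N,Y \right)} = \left(\left(- 4 N - 3\right) N + 7 Y\right) + \left(2 N + 1\right) = \left(\left(-3 - 4 N\right) N + 7 Y\right) + \left(1 + 2 N\right) = \left(N \left(-3 - 4 N\right) + 7 Y\right) + \left(1 + 2 N\right) = \left(7 Y + N \left(-3 - 4 N\right)\right) + \left(1 + 2 N\right) = 1 + 2 N + 7 Y + N \left(-3 - 4 N\right)$)
$\left(m{\left(-2,-5 \right)} + 35\right) 49 = \left(\left(1 - -2 - 4 \left(-2\right)^{2} + 7 \left(-5\right)\right) + 35\right) 49 = \left(\left(1 + 2 - 16 - 35\right) + 35\right) 49 = \left(-48 + 35\right) 49 = \left(-13\right) 49 = -637$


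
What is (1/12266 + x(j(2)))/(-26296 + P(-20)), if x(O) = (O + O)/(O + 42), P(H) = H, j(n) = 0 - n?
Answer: 766/201745035 ≈ 3.7969e-6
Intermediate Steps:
j(n) = -n
x(O) = 2*O/(42 + O) (x(O) = (2*O)/(42 + O) = 2*O/(42 + O))
(1/12266 + x(j(2)))/(-26296 + P(-20)) = (1/12266 + 2*(-1*2)/(42 - 1*2))/(-26296 - 20) = (1/12266 + 2*(-2)/(42 - 2))/(-26316) = (1/12266 + 2*(-2)/40)*(-1/26316) = (1/12266 + 2*(-2)*(1/40))*(-1/26316) = (1/12266 - ⅒)*(-1/26316) = -3064/30665*(-1/26316) = 766/201745035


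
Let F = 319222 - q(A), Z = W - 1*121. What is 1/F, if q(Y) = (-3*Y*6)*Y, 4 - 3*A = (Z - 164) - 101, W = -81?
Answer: 1/762904 ≈ 1.3108e-6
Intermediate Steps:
Z = -202 (Z = -81 - 1*121 = -81 - 121 = -202)
A = 157 (A = 4/3 - ((-202 - 164) - 101)/3 = 4/3 - (-366 - 101)/3 = 4/3 - ⅓*(-467) = 4/3 + 467/3 = 157)
q(Y) = -18*Y² (q(Y) = (-18*Y)*Y = -18*Y²)
F = 762904 (F = 319222 - (-18)*157² = 319222 - (-18)*24649 = 319222 - 1*(-443682) = 319222 + 443682 = 762904)
1/F = 1/762904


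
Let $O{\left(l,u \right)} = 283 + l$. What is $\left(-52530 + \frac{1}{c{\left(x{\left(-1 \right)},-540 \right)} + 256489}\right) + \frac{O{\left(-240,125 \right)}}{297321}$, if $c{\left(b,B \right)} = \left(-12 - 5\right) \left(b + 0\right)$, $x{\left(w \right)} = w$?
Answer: $- \frac{1335393499883567}{25421540142} \approx -52530.0$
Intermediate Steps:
$c{\left(b,B \right)} = - 17 b$
$\left(-52530 + \frac{1}{c{\left(x{\left(-1 \right)},-540 \right)} + 256489}\right) + \frac{O{\left(-240,125 \right)}}{297321} = \left(-52530 + \frac{1}{\left(-17\right) \left(-1\right) + 256489}\right) + \frac{283 - 240}{297321} = \left(-52530 + \frac{1}{17 + 256489}\right) + 43 \cdot \frac{1}{297321} = \left(-52530 + \frac{1}{256506}\right) + \frac{43}{297321} = - \frac{13474260179}{256506} + \frac{43}{297321} = - \frac{1335393499883567}{25421540142}$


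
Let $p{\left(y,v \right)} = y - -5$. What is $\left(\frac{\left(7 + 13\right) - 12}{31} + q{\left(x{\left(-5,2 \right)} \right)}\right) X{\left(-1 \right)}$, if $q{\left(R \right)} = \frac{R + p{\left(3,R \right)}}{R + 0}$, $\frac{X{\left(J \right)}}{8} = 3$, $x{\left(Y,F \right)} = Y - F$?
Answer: $\frac{600}{217} \approx 2.765$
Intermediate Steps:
$p{\left(y,v \right)} = 5 + y$ ($p{\left(y,v \right)} = y + 5 = 5 + y$)
$X{\left(J \right)} = 24$ ($X{\left(J \right)} = 8 \cdot 3 = 24$)
$q{\left(R \right)} = \frac{8 + R}{R}$ ($q{\left(R \right)} = \frac{R + \left(5 + 3\right)}{R + 0} = \frac{R + 8}{R} = \frac{8 + R}{R}$)
$\left(\frac{\left(7 + 13\right) - 12}{31} + q{\left(x{\left(-5,2 \right)} \right)}\right) X{\left(-1 \right)} = \left(\frac{\left(7 + 13\right) - 12}{31} + \frac{8 - 7}{-5 - 2}\right) 24 = \left(\left(20 - 12\right) \frac{1}{31} + \frac{8 - 7}{-5 - 2}\right) 24 = \left(8 \cdot \frac{1}{31} + \frac{8 - 7}{-7}\right) 24 = \left(\frac{8}{31} - \frac{1}{7}\right) 24 = \frac{25}{217} \cdot 24 = \frac{600}{217}$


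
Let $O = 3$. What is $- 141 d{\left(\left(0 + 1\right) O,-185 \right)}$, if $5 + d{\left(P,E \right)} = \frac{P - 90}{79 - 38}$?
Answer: $\frac{41172}{41} \approx 1004.2$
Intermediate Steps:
$d{\left(P,E \right)} = - \frac{295}{41} + \frac{P}{41}$ ($d{\left(P,E \right)} = -5 + \frac{P - 90}{79 - 38} = -5 + \frac{-90 + P}{41} = -5 + \left(-90 + P\right) \frac{1}{41} = -5 + \left(- \frac{90}{41} + \frac{P}{41}\right) = - \frac{295}{41} + \frac{P}{41}$)
$- 141 d{\left(\left(0 + 1\right) O,-185 \right)} = - 141 \left(- \frac{295}{41} + \frac{\left(0 + 1\right) 3}{41}\right) = - 141 \left(- \frac{295}{41} + \frac{1 \cdot 3}{41}\right) = - 141 \left(- \frac{295}{41} + \frac{1}{41} \cdot 3\right) = - 141 \left(- \frac{295}{41} + \frac{3}{41}\right) = \left(-141\right) \left(- \frac{292}{41}\right) = \frac{41172}{41}$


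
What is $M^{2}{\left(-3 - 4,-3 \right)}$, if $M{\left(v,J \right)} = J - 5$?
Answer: $64$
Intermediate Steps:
$M{\left(v,J \right)} = -5 + J$
$M^{2}{\left(-3 - 4,-3 \right)} = \left(-5 - 3\right)^{2} = \left(-8\right)^{2} = 64$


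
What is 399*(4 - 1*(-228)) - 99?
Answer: 92469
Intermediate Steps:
399*(4 - 1*(-228)) - 99 = 399*(4 + 228) - 99 = 399*232 - 99 = 92568 - 99 = 92469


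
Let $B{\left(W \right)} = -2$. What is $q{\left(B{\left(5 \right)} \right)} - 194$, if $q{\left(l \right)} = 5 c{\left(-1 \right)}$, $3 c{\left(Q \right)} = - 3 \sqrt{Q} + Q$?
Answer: $- \frac{587}{3} - 5 i \approx -195.67 - 5.0 i$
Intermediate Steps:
$c{\left(Q \right)} = - \sqrt{Q} + \frac{Q}{3}$ ($c{\left(Q \right)} = \frac{- 3 \sqrt{Q} + Q}{3} = \frac{Q - 3 \sqrt{Q}}{3} = - \sqrt{Q} + \frac{Q}{3}$)
$q{\left(l \right)} = - \frac{5}{3} - 5 i$ ($q{\left(l \right)} = 5 \left(- \sqrt{-1} + \frac{1}{3} \left(-1\right)\right) = 5 \left(- i - \frac{1}{3}\right) = 5 \left(- \frac{1}{3} - i\right) = - \frac{5}{3} - 5 i$)
$q{\left(B{\left(5 \right)} \right)} - 194 = \left(- \frac{5}{3} - 5 i\right) - 194 = - \frac{587}{3} - 5 i$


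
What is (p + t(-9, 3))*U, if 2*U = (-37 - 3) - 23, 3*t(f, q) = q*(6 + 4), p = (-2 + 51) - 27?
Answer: -1008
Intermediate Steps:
p = 22 (p = 49 - 27 = 22)
t(f, q) = 10*q/3 (t(f, q) = (q*(6 + 4))/3 = (q*10)/3 = (10*q)/3 = 10*q/3)
U = -63/2 (U = ((-37 - 3) - 23)/2 = (-40 - 23)/2 = (½)*(-63) = -63/2 ≈ -31.500)
(p + t(-9, 3))*U = (22 + (10/3)*3)*(-63/2) = (22 + 10)*(-63/2) = 32*(-63/2) = -1008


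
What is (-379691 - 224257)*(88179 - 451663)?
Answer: 219525434832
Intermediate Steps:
(-379691 - 224257)*(88179 - 451663) = -603948*(-363484) = 219525434832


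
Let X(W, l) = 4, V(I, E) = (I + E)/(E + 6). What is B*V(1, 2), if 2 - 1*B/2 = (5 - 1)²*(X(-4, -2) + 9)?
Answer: -309/2 ≈ -154.50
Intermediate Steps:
V(I, E) = (E + I)/(6 + E)
B = -412 (B = 4 - 2*(5 - 1)²*(4 + 9) = 4 - 2*4²*13 = 4 - 32*13 = 4 - 2*208 = 4 - 416 = -412)
B*V(1, 2) = -412*(2 + 1)/(6 + 2) = -412*3/8 = -309/2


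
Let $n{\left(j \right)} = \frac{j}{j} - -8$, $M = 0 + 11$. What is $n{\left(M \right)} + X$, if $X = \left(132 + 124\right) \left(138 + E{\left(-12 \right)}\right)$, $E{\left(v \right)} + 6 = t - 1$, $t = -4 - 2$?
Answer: $32009$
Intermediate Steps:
$t = -6$ ($t = -4 - 2 = -6$)
$E{\left(v \right)} = -13$ ($E{\left(v \right)} = -6 - 7 = -13$)
$X = 32000$ ($X = \left(132 + 124\right) \left(138 - 13\right) = 256 \cdot 125 = 32000$)
$M = 11$
$n{\left(j \right)} = 9$ ($n{\left(j \right)} = 1 + 8 = 9$)
$n{\left(M \right)} + X = 9 + 32000 = 32009$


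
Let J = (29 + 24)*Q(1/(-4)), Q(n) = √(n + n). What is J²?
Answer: -2809/2 ≈ -1404.5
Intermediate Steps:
Q(n) = √2*√n (Q(n) = √(2*n) = √2*√n)
J = 53*I*√2/2 (J = (29 + 24)*(√2*√(1/(-4))) = 53*(√2*√(1*(-¼))) = 53*(√2*√(-¼)) = 53*(√2*(I/2)) = 53*(I*√2/2) = 53*I*√2/2 ≈ 37.477*I)
J² = (53*I*√2/2)² = -2809/2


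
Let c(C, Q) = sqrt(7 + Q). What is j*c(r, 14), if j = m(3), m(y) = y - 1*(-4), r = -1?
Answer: 7*sqrt(21) ≈ 32.078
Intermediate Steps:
m(y) = 4 + y (m(y) = y + 4 = 4 + y)
j = 7 (j = 4 + 3 = 7)
j*c(r, 14) = 7*sqrt(7 + 14) = 7*sqrt(21)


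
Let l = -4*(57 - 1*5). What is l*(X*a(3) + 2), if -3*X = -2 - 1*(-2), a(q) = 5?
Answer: -416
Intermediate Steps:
X = 0 (X = -(-2 - 1*(-2))/3 = -(-2 + 2)/3 = -⅓*0 = 0)
l = -208 (l = -4*(57 - 5) = -4*52 = -208)
l*(X*a(3) + 2) = -208*(0*5 + 2) = -208*(0 + 2) = -208*2 = -416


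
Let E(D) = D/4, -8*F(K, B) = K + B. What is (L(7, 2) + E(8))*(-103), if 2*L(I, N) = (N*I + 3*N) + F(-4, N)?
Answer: -9991/8 ≈ -1248.9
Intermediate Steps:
F(K, B) = -B/8 - K/8 (F(K, B) = -(K + B)/8 = -(B + K)/8 = -B/8 - K/8)
L(I, N) = ¼ + 23*N/16 + I*N/2 (L(I, N) = ((N*I + 3*N) + (-N/8 - ⅛*(-4)))/2 = ((I*N + 3*N) + (-N/8 + ½))/2 = ((3*N + I*N) + (½ - N/8))/2 = (½ + 23*N/8 + I*N)/2 = ¼ + 23*N/16 + I*N/2)
E(D) = D/4 (E(D) = D*(¼) = D/4)
(L(7, 2) + E(8))*(-103) = ((¼ + (23/16)*2 + (½)*7*2) + (¼)*8)*(-103) = ((¼ + 23/8 + 7) + 2)*(-103) = (81/8 + 2)*(-103) = (97/8)*(-103) = -9991/8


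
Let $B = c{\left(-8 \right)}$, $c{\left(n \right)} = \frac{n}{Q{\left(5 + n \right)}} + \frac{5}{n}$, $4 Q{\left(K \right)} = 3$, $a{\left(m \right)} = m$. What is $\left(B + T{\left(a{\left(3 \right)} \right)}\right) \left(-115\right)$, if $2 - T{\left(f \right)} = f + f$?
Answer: $\frac{42205}{24} \approx 1758.5$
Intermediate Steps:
$T{\left(f \right)} = 2 - 2 f$ ($T{\left(f \right)} = 2 - \left(f + f\right) = 2 - 2 f$)
$Q{\left(K \right)} = \frac{3}{4}$ ($Q{\left(K \right)} = \frac{1}{4} \cdot 3 = \frac{3}{4}$)
$c{\left(n \right)} = \frac{5}{n} + \frac{4 n}{3}$ ($c{\left(n \right)} = \frac{n}{\frac{3}{4}} + \frac{5}{n} = n \frac{4}{3} + \frac{5}{n} = \frac{4 n}{3} + \frac{5}{n} = \frac{5}{n} + \frac{4 n}{3}$)
$B = - \frac{271}{24}$ ($B = \frac{5}{-8} + \frac{4}{3} \left(-8\right) = 5 \left(- \frac{1}{8}\right) - \frac{32}{3} = - \frac{5}{8} - \frac{32}{3} = - \frac{271}{24} \approx -11.292$)
$\left(B + T{\left(a{\left(3 \right)} \right)}\right) \left(-115\right) = \left(- \frac{271}{24} + \left(2 - 6\right)\right) \left(-115\right) = \left(- \frac{271}{24} - 4\right) \left(-115\right) = \left(- \frac{367}{24}\right) \left(-115\right) = \frac{42205}{24}$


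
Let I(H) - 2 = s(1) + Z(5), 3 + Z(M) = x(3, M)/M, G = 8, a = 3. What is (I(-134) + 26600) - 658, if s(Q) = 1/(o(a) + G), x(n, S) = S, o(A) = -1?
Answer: 181595/7 ≈ 25942.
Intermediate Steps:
s(Q) = 1/7 (s(Q) = 1/(-1 + 8) = 1/7)
Z(M) = -2 (Z(M) = -3 + M/M = -3 + 1 = -2)
I(H) = 1/7 (I(H) = 2 + (1/7 - 2) = 2 - 13/7 = 1/7)
(I(-134) + 26600) - 658 = (1/7 + 26600) - 658 = 186201/7 - 658 = 181595/7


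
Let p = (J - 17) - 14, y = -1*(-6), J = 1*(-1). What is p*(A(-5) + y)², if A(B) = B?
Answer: -32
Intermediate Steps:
J = -1
y = 6
p = -32 (p = (-1 - 17) - 14 = -18 - 14 = -32)
p*(A(-5) + y)² = -32*(-5 + 6)² = -32*1² = -32*1 = -32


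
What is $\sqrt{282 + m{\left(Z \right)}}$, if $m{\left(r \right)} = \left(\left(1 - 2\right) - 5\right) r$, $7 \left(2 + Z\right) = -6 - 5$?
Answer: $\frac{6 \sqrt{413}}{7} \approx 17.419$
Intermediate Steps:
$Z = - \frac{25}{7}$ ($Z = -2 + \frac{-6 - 5}{7} = -2 + \frac{1}{7} \left(-11\right) = -2 - \frac{11}{7} = - \frac{25}{7} \approx -3.5714$)
$m{\left(r \right)} = - 6 r$ ($m{\left(r \right)} = \left(-1 - 5\right) r = - 6 r$)
$\sqrt{282 + m{\left(Z \right)}} = \sqrt{282 - - \frac{150}{7}} = \sqrt{282 + \frac{150}{7}} = \sqrt{\frac{2124}{7}} = \frac{6 \sqrt{413}}{7}$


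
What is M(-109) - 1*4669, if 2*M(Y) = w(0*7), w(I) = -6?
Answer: -4672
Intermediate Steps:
M(Y) = -3 (M(Y) = (½)*(-6) = -3)
M(-109) - 1*4669 = -3 - 1*4669 = -3 - 4669 = -4672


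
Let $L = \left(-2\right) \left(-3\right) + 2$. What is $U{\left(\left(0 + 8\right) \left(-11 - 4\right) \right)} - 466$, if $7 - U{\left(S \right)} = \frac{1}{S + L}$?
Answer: $- \frac{51407}{112} \approx -458.99$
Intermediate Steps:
$L = 8$ ($L = 6 + 2 = 8$)
$U{\left(S \right)} = 7 - \frac{1}{8 + S}$ ($U{\left(S \right)} = 7 - \frac{1}{S + 8} = 7 - \frac{1}{8 + S}$)
$U{\left(\left(0 + 8\right) \left(-11 - 4\right) \right)} - 466 = \frac{55 + 7 \left(0 + 8\right) \left(-11 - 4\right)}{8 + \left(0 + 8\right) \left(-11 - 4\right)} - 466 = \frac{55 + 7 \cdot 8 \left(-15\right)}{8 + 8 \left(-15\right)} - 466 = \frac{55 + 7 \left(-120\right)}{8 - 120} - 466 = \frac{55 - 840}{-112} - 466 = \left(- \frac{1}{112}\right) \left(-785\right) - 466 = \frac{785}{112} - 466 = - \frac{51407}{112}$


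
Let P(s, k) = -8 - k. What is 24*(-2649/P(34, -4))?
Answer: 15894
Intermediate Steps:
24*(-2649/P(34, -4)) = 24*(-2649/(-8 - 1*(-4))) = 24*(-2649/(-8 + 4)) = 24*(-2649/(-4)) = 24*(-2649*(-¼)) = 24*(2649/4) = 15894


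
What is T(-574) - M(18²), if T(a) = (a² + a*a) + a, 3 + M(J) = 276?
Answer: 658105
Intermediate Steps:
M(J) = 273 (M(J) = -3 + 276 = 273)
T(a) = a + 2*a² (T(a) = (a² + a²) + a = 2*a² + a = a + 2*a²)
T(-574) - M(18²) = -574*(1 + 2*(-574)) - 1*273 = -574*(1 - 1148) - 273 = -574*(-1147) - 273 = 658378 - 273 = 658105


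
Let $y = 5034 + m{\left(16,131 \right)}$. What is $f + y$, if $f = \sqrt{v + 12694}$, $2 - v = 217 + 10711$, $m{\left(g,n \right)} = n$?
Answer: $5165 + 2 \sqrt{442} \approx 5207.0$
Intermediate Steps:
$v = -10926$ ($v = 2 - \left(217 + 10711\right) = 2 - 10928 = -10926$)
$f = 2 \sqrt{442}$ ($f = \sqrt{-10926 + 12694} = \sqrt{1768} = 2 \sqrt{442} \approx 42.048$)
$y = 5165$ ($y = 5034 + 131 = 5165$)
$f + y = 2 \sqrt{442} + 5165 = 5165 + 2 \sqrt{442}$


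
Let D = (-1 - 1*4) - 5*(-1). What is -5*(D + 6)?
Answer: -30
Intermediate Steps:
D = 0 (D = (-1 - 4) + 5 = -5 + 5 = 0)
-5*(D + 6) = -5*(0 + 6) = -5*6 = -30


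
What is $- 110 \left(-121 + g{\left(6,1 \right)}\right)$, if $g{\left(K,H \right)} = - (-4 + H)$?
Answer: $12980$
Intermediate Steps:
$g{\left(K,H \right)} = 4 - H$
$- 110 \left(-121 + g{\left(6,1 \right)}\right) = - 110 \left(-121 + \left(4 - 1\right)\right) = - 110 \left(-121 + 3\right) = \left(-110\right) \left(-118\right) = 12980$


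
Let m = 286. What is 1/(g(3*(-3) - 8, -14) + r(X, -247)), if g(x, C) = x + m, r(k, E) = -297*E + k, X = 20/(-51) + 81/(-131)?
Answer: 6681/491901917 ≈ 1.3582e-5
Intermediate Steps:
X = -6751/6681 (X = 20*(-1/51) + 81*(-1/131) = -20/51 - 81/131 = -6751/6681 ≈ -1.0105)
r(k, E) = k - 297*E
g(x, C) = 286 + x (g(x, C) = x + 286 = 286 + x)
1/(g(3*(-3) - 8, -14) + r(X, -247)) = 1/((286 + (3*(-3) - 8)) + (-6751/6681 - 297*(-247))) = 1/((286 + (-9 - 8)) + (-6751/6681 + 73359)) = 1/((286 - 17) + 490104728/6681) = 1/(269 + 490104728/6681) = 1/(491901917/6681) = 6681/491901917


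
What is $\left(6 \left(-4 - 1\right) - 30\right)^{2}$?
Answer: $3600$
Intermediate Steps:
$\left(6 \left(-4 - 1\right) - 30\right)^{2} = \left(6 \left(-5\right) - 30\right)^{2} = \left(-30 - 30\right)^{2} = \left(-60\right)^{2} = 3600$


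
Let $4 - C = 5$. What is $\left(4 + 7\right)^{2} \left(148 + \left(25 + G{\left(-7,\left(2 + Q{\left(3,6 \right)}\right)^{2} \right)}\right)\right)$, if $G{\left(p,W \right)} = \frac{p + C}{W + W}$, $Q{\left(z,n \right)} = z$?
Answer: $\frac{522841}{25} \approx 20914.0$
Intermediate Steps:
$C = -1$ ($C = 4 - 5 = -1$)
$G{\left(p,W \right)} = \frac{-1 + p}{2 W}$ ($G{\left(p,W \right)} = \frac{p - 1}{W + W} = \frac{-1 + p}{2 W}$)
$\left(4 + 7\right)^{2} \left(148 + \left(25 + G{\left(-7,\left(2 + Q{\left(3,6 \right)}\right)^{2} \right)}\right)\right) = \left(4 + 7\right)^{2} \left(148 + \left(25 + \frac{-1 - 7}{2 \left(2 + 3\right)^{2}}\right)\right) = 11^{2} \left(148 + \left(25 + \frac{1}{2} \frac{1}{5^{2}} \left(-8\right)\right)\right) = 121 \left(148 + \left(25 + \frac{1}{2} \cdot \frac{1}{25} \left(-8\right)\right)\right) = 121 \left(148 + \left(25 - \frac{4}{25}\right)\right) = 121 \left(148 + \frac{621}{25}\right) = 121 \cdot \frac{4321}{25} = \frac{522841}{25}$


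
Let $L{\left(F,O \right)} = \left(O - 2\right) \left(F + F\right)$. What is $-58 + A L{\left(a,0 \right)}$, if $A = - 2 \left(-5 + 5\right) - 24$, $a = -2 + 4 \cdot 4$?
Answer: $1286$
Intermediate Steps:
$a = 14$ ($a = -2 + 16 = 14$)
$L{\left(F,O \right)} = 2 F \left(-2 + O\right)$ ($L{\left(F,O \right)} = \left(-2 + O\right) 2 F = 2 F \left(-2 + O\right)$)
$A = -24$ ($A = \left(-2\right) 0 - 24 = 0 - 24 = -24$)
$-58 + A L{\left(a,0 \right)} = -58 - 24 \cdot 2 \cdot 14 \left(-2 + 0\right) = -58 - 24 \cdot 2 \cdot 14 \left(-2\right) = -58 - -1344 = -58 + 1344 = 1286$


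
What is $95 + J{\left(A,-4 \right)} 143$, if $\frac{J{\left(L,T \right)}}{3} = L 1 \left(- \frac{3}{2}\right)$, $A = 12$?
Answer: $-7627$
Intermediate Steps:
$J{\left(L,T \right)} = - \frac{9 L}{2}$ ($J{\left(L,T \right)} = 3 L 1 \left(- \frac{3}{2}\right) = 3 L \left(\left(-3\right) \frac{1}{2}\right) = 3 L \left(- \frac{3}{2}\right) = 3 \left(- \frac{3 L}{2}\right) = - \frac{9 L}{2}$)
$95 + J{\left(A,-4 \right)} 143 = 95 + \left(- \frac{9}{2}\right) 12 \cdot 143 = 95 - 7722 = -7627$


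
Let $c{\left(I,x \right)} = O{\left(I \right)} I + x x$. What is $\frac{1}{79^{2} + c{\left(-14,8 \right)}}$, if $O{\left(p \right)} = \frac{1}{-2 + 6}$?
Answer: $\frac{2}{12603} \approx 0.00015869$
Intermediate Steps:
$O{\left(p \right)} = \frac{1}{4}$
$c{\left(I,x \right)} = x^{2} + \frac{I}{4}$ ($c{\left(I,x \right)} = \frac{I}{4} + x x = \frac{I}{4} + x^{2} = x^{2} + \frac{I}{4}$)
$\frac{1}{79^{2} + c{\left(-14,8 \right)}} = \frac{1}{79^{2} + \left(8^{2} + \frac{1}{4} \left(-14\right)\right)} = \frac{1}{6241 + \left(64 - \frac{7}{2}\right)} = \frac{1}{6241 + \frac{121}{2}} = \frac{1}{\frac{12603}{2}} = \frac{2}{12603}$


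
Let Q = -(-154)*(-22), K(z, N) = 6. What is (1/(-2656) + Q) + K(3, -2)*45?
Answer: -8281409/2656 ≈ -3118.0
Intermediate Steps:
Q = -3388 (Q = -1*3388 = -3388)
(1/(-2656) + Q) + K(3, -2)*45 = (1/(-2656) - 3388) + 6*45 = (-1/2656 - 3388) + 270 = -8998529/2656 + 270 = -8281409/2656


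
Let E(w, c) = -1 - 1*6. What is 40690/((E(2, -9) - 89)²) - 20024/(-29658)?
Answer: 115943767/22777344 ≈ 5.0903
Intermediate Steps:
E(w, c) = -7 (E(w, c) = -1 - 6 = -7)
40690/((E(2, -9) - 89)²) - 20024/(-29658) = 40690/((-7 - 89)²) - 20024/(-29658) = 40690/((-96)²) - 20024*(-1/29658) = 40690/9216 + 10012/14829 = 40690*(1/9216) + 10012/14829 = 20345/4608 + 10012/14829 = 115943767/22777344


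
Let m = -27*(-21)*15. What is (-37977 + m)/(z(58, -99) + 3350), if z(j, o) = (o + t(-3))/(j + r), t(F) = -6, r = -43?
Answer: -29472/3343 ≈ -8.8160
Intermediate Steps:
z(j, o) = (-6 + o)/(-43 + j) (z(j, o) = (o - 6)/(j - 43) = (-6 + o)/(-43 + j))
m = 8505 (m = 567*15 = 8505)
(-37977 + m)/(z(58, -99) + 3350) = (-37977 + 8505)/((-6 - 99)/(-43 + 58) + 3350) = -29472/(-105/15 + 3350) = -29472/((1/15)*(-105) + 3350) = -29472/(-7 + 3350) = -29472/3343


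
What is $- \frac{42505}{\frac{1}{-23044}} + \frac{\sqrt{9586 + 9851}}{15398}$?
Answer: $979485220 + \frac{\sqrt{19437}}{15398} \approx 9.7949 \cdot 10^{8}$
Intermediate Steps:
$- \frac{42505}{\frac{1}{-23044}} + \frac{\sqrt{9586 + 9851}}{15398} = - \frac{42505}{- \frac{1}{23044}} + \sqrt{19437} \cdot \frac{1}{15398} = \left(-42505\right) \left(-23044\right) + \frac{\sqrt{19437}}{15398} = 979485220 + \frac{\sqrt{19437}}{15398}$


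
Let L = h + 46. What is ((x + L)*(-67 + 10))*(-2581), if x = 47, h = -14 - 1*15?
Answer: 9415488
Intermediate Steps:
h = -29 (h = -14 - 15 = -29)
L = 17 (L = -29 + 46 = 17)
((x + L)*(-67 + 10))*(-2581) = ((47 + 17)*(-67 + 10))*(-2581) = (64*(-57))*(-2581) = -3648*(-2581) = 9415488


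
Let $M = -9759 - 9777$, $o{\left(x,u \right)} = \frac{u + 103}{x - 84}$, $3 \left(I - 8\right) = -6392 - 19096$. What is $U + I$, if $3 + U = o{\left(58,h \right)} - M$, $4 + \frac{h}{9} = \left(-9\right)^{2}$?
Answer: $\frac{143187}{13} \approx 11014.0$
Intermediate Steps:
$I = -8488$ ($I = 8 + \frac{-6392 - 19096}{3} = 8 + \frac{1}{3} \left(-25488\right) = 8 - 8496 = -8488$)
$h = 693$ ($h = -36 + 9 \left(-9\right)^{2} = -36 + 9 \cdot 81 = -36 + 729 = 693$)
$o{\left(x,u \right)} = \frac{103 + u}{-84 + x}$
$M = -19536$ ($M = -9759 - 9777 = -19536$)
$U = \frac{253531}{13}$ ($U = -3 + \left(\frac{103 + 693}{-84 + 58} - -19536\right) = -3 + \left(\frac{1}{-26} \cdot 796 + 19536\right) = -3 + \left(\left(- \frac{1}{26}\right) 796 + 19536\right) = -3 + \left(- \frac{398}{13} + 19536\right) = -3 + \frac{253570}{13} = \frac{253531}{13} \approx 19502.0$)
$U + I = \frac{253531}{13} - 8488 = \frac{143187}{13}$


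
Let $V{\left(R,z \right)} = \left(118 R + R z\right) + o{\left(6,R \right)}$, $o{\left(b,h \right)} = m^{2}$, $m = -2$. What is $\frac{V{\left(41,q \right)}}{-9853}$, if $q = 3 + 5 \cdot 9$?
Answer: $- \frac{6810}{9853} \approx -0.69116$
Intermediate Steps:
$q = 48$ ($q = 3 + 45 = 48$)
$o{\left(b,h \right)} = 4$ ($o{\left(b,h \right)} = \left(-2\right)^{2} = 4$)
$V{\left(R,z \right)} = 4 + 118 R + R z$ ($V{\left(R,z \right)} = \left(118 R + R z\right) + 4 = 4 + 118 R + R z$)
$\frac{V{\left(41,q \right)}}{-9853} = \frac{4 + 118 \cdot 41 + 41 \cdot 48}{-9853} = \left(4 + 4838 + 1968\right) \left(- \frac{1}{9853}\right) = 6810 \left(- \frac{1}{9853}\right) = - \frac{6810}{9853}$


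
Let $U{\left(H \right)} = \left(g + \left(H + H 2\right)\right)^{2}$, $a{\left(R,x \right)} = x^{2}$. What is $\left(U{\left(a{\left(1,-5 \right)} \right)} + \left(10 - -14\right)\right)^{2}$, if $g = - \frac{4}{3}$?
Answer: $\frac{2406589249}{81} \approx 2.9711 \cdot 10^{7}$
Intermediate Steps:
$g = - \frac{4}{3}$ ($g = \left(-4\right) \frac{1}{3} = - \frac{4}{3} \approx -1.3333$)
$U{\left(H \right)} = \left(- \frac{4}{3} + 3 H\right)^{2}$ ($U{\left(H \right)} = \left(- \frac{4}{3} + \left(H + H 2\right)\right)^{2} = \left(- \frac{4}{3} + \left(H + 2 H\right)\right)^{2} = \left(- \frac{4}{3} + 3 H\right)^{2}$)
$\left(U{\left(a{\left(1,-5 \right)} \right)} + \left(10 - -14\right)\right)^{2} = \left(\frac{\left(-4 + 9 \left(-5\right)^{2}\right)^{2}}{9} + \left(10 - -14\right)\right)^{2} = \left(\frac{\left(-4 + 9 \cdot 25\right)^{2}}{9} + \left(10 + 14\right)\right)^{2} = \left(\frac{\left(-4 + 225\right)^{2}}{9} + 24\right)^{2} = \left(\frac{221^{2}}{9} + 24\right)^{2} = \left(\frac{1}{9} \cdot 48841 + 24\right)^{2} = \left(\frac{48841}{9} + 24\right)^{2} = \left(\frac{49057}{9}\right)^{2} = \frac{2406589249}{81}$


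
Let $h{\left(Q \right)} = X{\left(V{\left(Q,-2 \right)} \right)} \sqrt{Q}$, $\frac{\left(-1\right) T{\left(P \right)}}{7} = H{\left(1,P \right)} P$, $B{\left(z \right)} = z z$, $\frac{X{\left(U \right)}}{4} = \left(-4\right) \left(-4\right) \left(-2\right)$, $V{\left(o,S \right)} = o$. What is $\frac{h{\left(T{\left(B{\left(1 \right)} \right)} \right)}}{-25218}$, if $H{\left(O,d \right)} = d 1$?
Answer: $\frac{64 i \sqrt{7}}{12609} \approx 0.013429 i$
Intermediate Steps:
$X{\left(U \right)} = -128$ ($X{\left(U \right)} = 4 \left(-4\right) \left(-4\right) \left(-2\right) = 4 \cdot 16 \left(-2\right) = 4 \left(-32\right) = -128$)
$H{\left(O,d \right)} = d$
$B{\left(z \right)} = z^{2}$
$T{\left(P \right)} = - 7 P^{2}$ ($T{\left(P \right)} = - 7 P P = - 7 P^{2}$)
$h{\left(Q \right)} = - 128 \sqrt{Q}$
$\frac{h{\left(T{\left(B{\left(1 \right)} \right)} \right)}}{-25218} = \frac{\left(-128\right) \sqrt{- 7 \left(1^{2}\right)^{2}}}{-25218} = - 128 \sqrt{- 7 \cdot 1^{2}} \left(- \frac{1}{25218}\right) = - 128 \sqrt{\left(-7\right) 1} \left(- \frac{1}{25218}\right) = - 128 \sqrt{-7} \left(- \frac{1}{25218}\right) = - 128 i \sqrt{7} \left(- \frac{1}{25218}\right) = \frac{64 i \sqrt{7}}{12609}$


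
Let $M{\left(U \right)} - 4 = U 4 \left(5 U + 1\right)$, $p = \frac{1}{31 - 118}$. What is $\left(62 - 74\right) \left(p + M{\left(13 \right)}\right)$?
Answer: $- \frac{1195724}{29} \approx -41232.0$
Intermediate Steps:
$p = - \frac{1}{87}$ ($p = \frac{1}{-87} = - \frac{1}{87} \approx -0.011494$)
$M{\left(U \right)} = 4 + 4 U \left(1 + 5 U\right)$ ($M{\left(U \right)} = 4 + U 4 \left(5 U + 1\right) = 4 + 4 U \left(1 + 5 U\right)$)
$\left(62 - 74\right) \left(p + M{\left(13 \right)}\right) = \left(62 - 74\right) \left(- \frac{1}{87} + \left(4 + 4 \cdot 13 + 20 \cdot 13^{2}\right)\right) = - 12 \left(- \frac{1}{87} + \left(4 + 52 + 20 \cdot 169\right)\right) = - 12 \left(- \frac{1}{87} + \left(4 + 52 + 3380\right)\right) = - 12 \left(- \frac{1}{87} + 3436\right) = \left(-12\right) \frac{298931}{87} = - \frac{1195724}{29}$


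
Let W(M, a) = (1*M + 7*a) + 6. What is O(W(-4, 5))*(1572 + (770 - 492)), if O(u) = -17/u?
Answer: -850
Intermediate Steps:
W(M, a) = 6 + M + 7*a (W(M, a) = (M + 7*a) + 6 = 6 + M + 7*a)
O(W(-4, 5))*(1572 + (770 - 492)) = (-17/(6 - 4 + 7*5))*(1572 + (770 - 492)) = (-17/(6 - 4 + 35))*(1572 + 278) = -17/37*1850 = -850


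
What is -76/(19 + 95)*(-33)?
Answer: 22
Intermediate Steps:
-76/(19 + 95)*(-33) = -76/114*(-33) = -76*1/114*(-33) = -⅔*(-33) = 22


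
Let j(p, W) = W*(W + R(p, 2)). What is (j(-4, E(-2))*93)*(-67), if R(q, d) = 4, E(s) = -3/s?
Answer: -205623/4 ≈ -51406.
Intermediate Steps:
j(p, W) = W*(4 + W) (j(p, W) = W*(W + 4) = W*(4 + W))
(j(-4, E(-2))*93)*(-67) = (((-3/(-2))*(4 - 3/(-2)))*93)*(-67) = (((-3*(-½))*(4 - 3*(-½)))*93)*(-67) = ((3*(4 + 3/2)/2)*93)*(-67) = (((3/2)*(11/2))*93)*(-67) = ((33/4)*93)*(-67) = (3069/4)*(-67) = -205623/4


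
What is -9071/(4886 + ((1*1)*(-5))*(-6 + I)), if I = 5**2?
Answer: -9071/4791 ≈ -1.8933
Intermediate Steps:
I = 25
-9071/(4886 + ((1*1)*(-5))*(-6 + I)) = -9071/(4886 + ((1*1)*(-5))*(-6 + 25)) = -9071/(4886 + (1*(-5))*19) = -9071/(4886 - 5*19) = -9071/(4886 - 95) = -9071/4791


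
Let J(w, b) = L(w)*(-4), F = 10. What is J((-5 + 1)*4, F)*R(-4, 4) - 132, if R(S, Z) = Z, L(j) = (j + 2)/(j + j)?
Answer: -139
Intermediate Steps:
L(j) = (2 + j)/(2*j) (L(j) = (2 + j)/((2*j)) = (2 + j)*(1/(2*j)) = (2 + j)/(2*j))
J(w, b) = -2*(2 + w)/w (J(w, b) = ((2 + w)/(2*w))*(-4) = -2*(2 + w)/w)
J((-5 + 1)*4, F)*R(-4, 4) - 132 = (-2 - 4*1/(4*(-5 + 1)))*4 - 132 = (-2 - 4/((-4*4)))*4 - 132 = (-2 - 4/(-16))*4 - 132 = (-2 - 4*(-1/16))*4 - 132 = (-2 + ¼)*4 - 132 = -7/4*4 - 132 = -7 - 132 = -139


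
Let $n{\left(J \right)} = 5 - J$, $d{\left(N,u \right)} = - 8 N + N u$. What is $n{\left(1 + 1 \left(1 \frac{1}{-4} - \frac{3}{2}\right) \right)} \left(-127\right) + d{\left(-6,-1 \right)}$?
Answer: $- \frac{2705}{4} \approx -676.25$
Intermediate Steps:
$n{\left(1 + 1 \left(1 \frac{1}{-4} - \frac{3}{2}\right) \right)} \left(-127\right) + d{\left(-6,-1 \right)} = \left(5 - \left(1 + 1 \left(1 \frac{1}{-4} - \frac{3}{2}\right)\right)\right) \left(-127\right) - 6 \left(-8 - 1\right) = \left(5 - \left(1 + 1 \left(1 \left(- \frac{1}{4}\right) - \frac{3}{2}\right)\right)\right) \left(-127\right) - -54 = \left(5 - \left(1 + 1 \left(- \frac{1}{4} - \frac{3}{2}\right)\right)\right) \left(-127\right) + 54 = \left(5 - \left(1 + 1 \left(- \frac{7}{4}\right)\right)\right) \left(-127\right) + 54 = \left(5 - \left(1 - \frac{7}{4}\right)\right) \left(-127\right) + 54 = \left(5 - - \frac{3}{4}\right) \left(-127\right) + 54 = \left(5 + \frac{3}{4}\right) \left(-127\right) + 54 = \frac{23}{4} \left(-127\right) + 54 = - \frac{2921}{4} + 54 = - \frac{2705}{4}$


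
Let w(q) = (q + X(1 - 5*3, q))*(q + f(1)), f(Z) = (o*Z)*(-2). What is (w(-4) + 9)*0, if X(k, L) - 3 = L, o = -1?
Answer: 0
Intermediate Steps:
f(Z) = 2*Z (f(Z) = -Z*(-2) = 2*Z)
X(k, L) = 3 + L
w(q) = (2 + q)*(3 + 2*q) (w(q) = (q + (3 + q))*(q + 2*1) = (3 + 2*q)*(q + 2) = (3 + 2*q)*(2 + q) = (2 + q)*(3 + 2*q))
(w(-4) + 9)*0 = ((6 + 2*(-4)² + 7*(-4)) + 9)*0 = ((6 + 2*16 - 28) + 9)*0 = ((6 + 32 - 28) + 9)*0 = (10 + 9)*0 = 19*0 = 0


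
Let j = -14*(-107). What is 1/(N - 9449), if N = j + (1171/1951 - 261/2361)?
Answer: -1535437/12207507747 ≈ -0.00012578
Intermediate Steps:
j = 1498
N = 2300836466/1535437 (N = 1498 + (1171/1951 - 261/2361) = 1498 + (1171*(1/1951) - 261*1/2361) = 1498 + (1171/1951 - 87/787) = 1498 + 751840/1535437 = 2300836466/1535437 ≈ 1498.5)
1/(N - 9449) = 1/(2300836466/1535437 - 9449) = 1/(-12207507747/1535437) = -1535437/12207507747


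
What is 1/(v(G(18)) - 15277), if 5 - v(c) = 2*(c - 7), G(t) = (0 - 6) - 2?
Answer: -1/15242 ≈ -6.5608e-5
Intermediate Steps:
G(t) = -8 (G(t) = -6 - 2 = -8)
v(c) = 19 - 2*c (v(c) = 5 - 2*(c - 7) = 5 - 2*(-7 + c) = 5 - (-14 + 2*c) = 5 + (14 - 2*c) = 19 - 2*c)
1/(v(G(18)) - 15277) = 1/((19 - 2*(-8)) - 15277) = 1/((19 + 16) - 15277) = 1/(35 - 15277) = 1/(-15242) = -1/15242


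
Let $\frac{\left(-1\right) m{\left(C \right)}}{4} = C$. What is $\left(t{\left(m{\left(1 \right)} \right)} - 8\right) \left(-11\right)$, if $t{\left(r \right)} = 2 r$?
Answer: $176$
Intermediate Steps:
$m{\left(C \right)} = - 4 C$
$\left(t{\left(m{\left(1 \right)} \right)} - 8\right) \left(-11\right) = \left(2 \left(\left(-4\right) 1\right) - 8\right) \left(-11\right) = \left(2 \left(-4\right) - 8\right) \left(-11\right) = \left(-8 - 8\right) \left(-11\right) = \left(-16\right) \left(-11\right) = 176$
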